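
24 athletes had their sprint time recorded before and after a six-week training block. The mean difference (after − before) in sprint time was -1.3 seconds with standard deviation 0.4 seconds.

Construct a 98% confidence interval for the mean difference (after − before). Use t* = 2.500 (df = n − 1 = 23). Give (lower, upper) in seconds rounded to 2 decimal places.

This is a matched-pairs design, so SE = s_d/√n = 0.4/√24 = 0.0816.
Margin = 2.500 × 0.0816 = 0.2040; the interval is -1.3 ± 0.2040 = (-1.50, -1.10).

(-1.50, -1.10)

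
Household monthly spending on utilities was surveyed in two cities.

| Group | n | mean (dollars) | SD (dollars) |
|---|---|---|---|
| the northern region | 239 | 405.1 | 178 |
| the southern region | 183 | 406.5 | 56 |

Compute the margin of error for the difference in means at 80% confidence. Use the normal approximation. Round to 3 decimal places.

15.686

SE₁ = s₁/√n₁ = 178/√239 = 11.5139; SE₂ = 56/√183 = 4.1396.
Independent samples, unequal variances: SE_diff = √(SE₁² + SE₂²) = √(132.56989321 + 17.13628816) = 12.2354.
z* = 1.282, so margin of error = 1.282 × 12.2354 = 15.6858.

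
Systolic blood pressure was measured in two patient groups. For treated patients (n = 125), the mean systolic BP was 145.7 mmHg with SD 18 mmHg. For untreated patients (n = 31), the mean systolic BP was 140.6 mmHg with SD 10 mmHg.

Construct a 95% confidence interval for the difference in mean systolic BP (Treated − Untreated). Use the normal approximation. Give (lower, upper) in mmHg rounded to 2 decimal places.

(0.37, 9.83)

Standard errors of each mean: 18/√125 = 1.6100 and 10/√31 = 1.7961.
SE(x̄₁ − x̄₂) = √(1.6100² + 1.7961²) = 2.4121 for independent samples with unequal variances.
With z* = 1.960, the margin is 1.960 × 2.4121 = 4.7277.
x̄₁ − x̄₂ = 145.7 − 140.6 = 5.1000; the interval is 5.1000 ± 4.7277 = (0.37, 9.83).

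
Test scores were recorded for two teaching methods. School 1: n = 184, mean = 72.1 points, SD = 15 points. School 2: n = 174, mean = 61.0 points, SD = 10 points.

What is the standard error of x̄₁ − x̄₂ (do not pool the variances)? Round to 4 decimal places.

Standard errors of each mean: 15/√184 = 1.1058 and 10/√174 = 0.7581.
SE(x̄₁ − x̄₂) = √(1.1058² + 0.7581²) = 1.3407 for independent samples with unequal variances.

1.3407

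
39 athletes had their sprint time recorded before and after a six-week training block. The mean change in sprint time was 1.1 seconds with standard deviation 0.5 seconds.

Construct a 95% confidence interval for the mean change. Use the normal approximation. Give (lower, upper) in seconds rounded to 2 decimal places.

(0.94, 1.26)

This is a matched-pairs design, so SE = s_d/√n = 0.5/√39 = 0.0801.
Margin = 1.960 × 0.0801 = 0.1570; the interval is 1.1 ± 0.1570 = (0.94, 1.26).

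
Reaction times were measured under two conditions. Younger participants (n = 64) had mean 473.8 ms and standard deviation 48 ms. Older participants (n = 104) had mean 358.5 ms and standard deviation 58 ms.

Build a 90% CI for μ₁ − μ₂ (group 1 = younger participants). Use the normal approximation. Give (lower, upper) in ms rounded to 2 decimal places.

Standard errors of each mean: 48/√64 = 6.0000 and 58/√104 = 5.6874.
SE(x̄₁ − x̄₂) = √(6.0000² + 5.6874²) = 8.2672 for independent samples with unequal variances.
With z* = 1.645, the margin is 1.645 × 8.2672 = 13.5995.
x̄₁ − x̄₂ = 473.8 − 358.5 = 115.3000; the interval is 115.3000 ± 13.5995 = (101.70, 128.90).

(101.70, 128.90)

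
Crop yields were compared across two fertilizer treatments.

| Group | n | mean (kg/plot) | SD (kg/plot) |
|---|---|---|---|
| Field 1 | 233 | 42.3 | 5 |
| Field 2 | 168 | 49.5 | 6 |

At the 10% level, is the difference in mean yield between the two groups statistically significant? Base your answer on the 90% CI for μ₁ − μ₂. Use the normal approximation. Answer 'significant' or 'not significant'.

significant

Per-group SEs: s₁/√n₁ = 5/√233 = 0.3276, s₂/√n₂ = 6/√168 = 0.4629.
Unpooled SE of the difference: √(0.10732176 + 0.21427641) = 0.5671.
Margin of error = z* · SE = 1.645 × 0.5671 = 0.9329.
x̄₁ − x̄₂ = 42.3 − 49.5 = -7.2000.
CI: -7.2000 ± 0.9329 = (-8.1329, -6.2671).
The interval (-8.1329, -6.2671) does not contain 0, so the difference is significant.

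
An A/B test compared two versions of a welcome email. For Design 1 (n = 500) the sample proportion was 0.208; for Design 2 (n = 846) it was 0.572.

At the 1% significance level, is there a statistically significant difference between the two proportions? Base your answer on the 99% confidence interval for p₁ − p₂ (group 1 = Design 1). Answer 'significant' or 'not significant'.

Each SE is √(p̂(1−p̂)/n): √(0.2080·0.7920/500) = 0.01815 and √(0.5720·0.4280/846) = 0.01701.
SE(p̂₁ − p̂₂) = √(SE₁² + SE₂²) = √(0.0003294225 + 0.0002893401) = 0.02487, since the two samples are independent.
At 99% confidence z* = 2.576; margin = 2.576 × 0.02487 = 0.06407.
The difference is 0.2080 − 0.5720 = -0.3640, so the interval is -0.3640 ± 0.06407 = (-0.42807, -0.29993).
The interval (-0.42807, -0.29993) does not contain 0, so the difference is significant.

significant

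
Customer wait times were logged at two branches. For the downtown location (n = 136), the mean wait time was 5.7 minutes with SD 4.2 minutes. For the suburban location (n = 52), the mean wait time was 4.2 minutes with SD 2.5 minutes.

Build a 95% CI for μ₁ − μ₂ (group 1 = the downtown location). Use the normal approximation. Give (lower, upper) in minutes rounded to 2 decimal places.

Per-group SEs: s₁/√n₁ = 4.2/√136 = 0.3601, s₂/√n₂ = 2.5/√52 = 0.3467.
Unpooled SE of the difference: √(0.12967201 + 0.12020089) = 0.4999.
Margin of error = z* · SE = 1.960 × 0.4999 = 0.9798.
x̄₁ − x̄₂ = 5.7 − 4.2 = 1.5000.
CI: 1.5000 ± 0.9798 = (0.52, 2.48).

(0.52, 2.48)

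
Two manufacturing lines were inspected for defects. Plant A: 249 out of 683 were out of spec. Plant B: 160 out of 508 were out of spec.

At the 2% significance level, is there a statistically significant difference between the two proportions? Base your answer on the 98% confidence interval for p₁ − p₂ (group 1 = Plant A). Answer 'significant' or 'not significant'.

not significant

First, p̂₁ = 249/683 = 0.3646; p̂₂ = 160/508 = 0.3150.
The two standard errors are √(0.3646×0.6354/683) = 0.01842 and √(0.3150×0.6850/508) = 0.02061.
Because the samples are independent, SE_diff = √(0.01842² + 0.02061²) = 0.02764.
Using z* = 2.326 for 98%, ME = 2.326 × 0.02764 = 0.06429.
p̂₁ − p̂₂ = 0.0496; interval 0.0496 ± 0.06429 gives (-0.01469, 0.11389).
The interval (-0.01469, 0.11389) contains 0, so the difference is not significant.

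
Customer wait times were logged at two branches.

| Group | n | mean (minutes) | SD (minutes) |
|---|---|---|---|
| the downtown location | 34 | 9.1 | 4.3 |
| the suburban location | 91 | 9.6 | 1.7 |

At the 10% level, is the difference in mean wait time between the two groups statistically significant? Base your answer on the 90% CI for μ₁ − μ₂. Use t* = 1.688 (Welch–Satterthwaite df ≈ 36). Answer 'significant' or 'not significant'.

not significant

Standard errors of each mean: 4.3/√34 = 0.7374 and 1.7/√91 = 0.1782.
SE(x̄₁ − x̄₂) = √(0.7374² + 0.1782²) = 0.7586 for independent samples with unequal variances.
With t* = 1.688, the margin is 1.688 × 0.7586 = 1.2805.
x̄₁ − x̄₂ = 9.1 − 9.6 = -0.5000; the interval is -0.5000 ± 1.2805 = (-1.7805, 0.7805).
The interval (-1.7805, 0.7805) contains 0, so the difference is not significant.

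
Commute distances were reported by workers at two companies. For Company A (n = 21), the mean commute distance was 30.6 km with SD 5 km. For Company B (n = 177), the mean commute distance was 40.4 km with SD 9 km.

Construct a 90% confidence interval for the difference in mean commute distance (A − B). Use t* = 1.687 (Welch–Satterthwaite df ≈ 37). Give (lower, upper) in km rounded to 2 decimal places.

(-11.97, -7.63)

Standard errors of each mean: 5/√21 = 1.0911 and 9/√177 = 0.6765.
SE(x̄₁ − x̄₂) = √(1.0911² + 0.6765²) = 1.2838 for independent samples with unequal variances.
With t* = 1.687, the margin is 1.687 × 1.2838 = 2.1658.
x̄₁ − x̄₂ = 30.6 − 40.4 = -9.8000; the interval is -9.8000 ± 2.1658 = (-11.97, -7.63).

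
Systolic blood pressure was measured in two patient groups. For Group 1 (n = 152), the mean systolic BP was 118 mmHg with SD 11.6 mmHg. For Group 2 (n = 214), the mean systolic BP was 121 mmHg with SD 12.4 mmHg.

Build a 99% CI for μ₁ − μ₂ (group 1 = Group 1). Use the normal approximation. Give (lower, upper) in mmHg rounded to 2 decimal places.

(-6.26, 0.26)

SE₁ = s₁/√n₁ = 11.6/√152 = 0.9409; SE₂ = 12.4/√214 = 0.8476.
Independent samples, unequal variances: SE_diff = √(SE₁² + SE₂²) = √(0.88529281 + 0.71842576) = 1.2664.
z* = 2.576, so margin of error = 2.576 × 1.2664 = 3.2622.
Difference in means = 118 − 121 = -3.0000.
-3.0000 ± 3.2622 → (-6.26, 0.26).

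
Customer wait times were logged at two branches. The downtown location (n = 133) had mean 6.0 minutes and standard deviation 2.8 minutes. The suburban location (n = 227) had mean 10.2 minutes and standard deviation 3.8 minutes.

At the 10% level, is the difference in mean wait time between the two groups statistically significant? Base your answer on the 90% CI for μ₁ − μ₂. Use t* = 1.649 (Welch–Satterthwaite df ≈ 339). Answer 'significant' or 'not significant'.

significant

SE₁ = s₁/√n₁ = 2.8/√133 = 0.2428; SE₂ = 3.8/√227 = 0.2522.
Independent samples, unequal variances: SE_diff = √(SE₁² + SE₂²) = √(0.05895184 + 0.06360484) = 0.3501.
t* = 1.649, so margin of error = 1.649 × 0.3501 = 0.5773.
Difference in means = 6.0 − 10.2 = -4.2000.
-4.2000 ± 0.5773 → (-4.7773, -3.6227).
The interval (-4.7773, -3.6227) does not contain 0, so the difference is significant.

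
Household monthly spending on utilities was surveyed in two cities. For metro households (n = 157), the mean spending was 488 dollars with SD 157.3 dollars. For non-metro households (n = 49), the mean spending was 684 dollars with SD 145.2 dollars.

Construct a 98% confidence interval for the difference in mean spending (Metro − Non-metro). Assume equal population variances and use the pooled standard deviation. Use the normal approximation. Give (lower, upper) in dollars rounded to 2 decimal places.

(-254.82, -137.18)

Pooled variance s_p² = [156·157.3² + 48·145.2²] / (157+49−2) = 23882.0547, so s_p = 154.5382.
SE_diff = s_p·√(1/n₁ + 1/n₂) = 154.5382·√(1/157 + 1/49) = 25.2884.
z* = 2.326; margin = 2.326 × 25.2884 = 58.8208.
Difference = 488 − 684 = -196.0000.
-196.0000 ± 58.8208 → (-254.82, -137.18).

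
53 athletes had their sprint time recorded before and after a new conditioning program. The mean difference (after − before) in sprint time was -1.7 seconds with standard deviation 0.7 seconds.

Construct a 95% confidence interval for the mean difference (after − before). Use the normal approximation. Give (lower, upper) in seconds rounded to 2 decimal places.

(-1.89, -1.51)

Paired design: SE = s_d/√n = 0.7/√53 = 0.0962.
z* = 1.960; margin of error = 1.960 × 0.0962 = 0.1886.
-1.7 ± 0.1886 → (-1.89, -1.51).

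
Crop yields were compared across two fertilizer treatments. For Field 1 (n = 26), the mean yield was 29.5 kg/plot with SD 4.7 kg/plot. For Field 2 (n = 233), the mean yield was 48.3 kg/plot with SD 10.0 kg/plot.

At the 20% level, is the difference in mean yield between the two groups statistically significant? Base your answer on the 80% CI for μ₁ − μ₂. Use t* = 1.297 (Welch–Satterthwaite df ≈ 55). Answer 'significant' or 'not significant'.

significant

Standard errors of each mean: 4.7/√26 = 0.9217 and 10.0/√233 = 0.6551.
SE(x̄₁ − x̄₂) = √(0.9217² + 0.6551²) = 1.1308 for independent samples with unequal variances.
With t* = 1.297, the margin is 1.297 × 1.1308 = 1.4666.
x̄₁ − x̄₂ = 29.5 − 48.3 = -18.8000; the interval is -18.8000 ± 1.4666 = (-20.2666, -17.3334).
The interval (-20.2666, -17.3334) does not contain 0, so the difference is significant.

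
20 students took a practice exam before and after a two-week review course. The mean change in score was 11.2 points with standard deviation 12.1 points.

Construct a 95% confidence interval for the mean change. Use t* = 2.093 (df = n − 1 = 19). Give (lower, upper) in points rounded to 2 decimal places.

Paired design: SE = s_d/√n = 12.1/√20 = 2.7056.
t* = 2.093; margin of error = 2.093 × 2.7056 = 5.6628.
11.2 ± 5.6628 → (5.54, 16.86).

(5.54, 16.86)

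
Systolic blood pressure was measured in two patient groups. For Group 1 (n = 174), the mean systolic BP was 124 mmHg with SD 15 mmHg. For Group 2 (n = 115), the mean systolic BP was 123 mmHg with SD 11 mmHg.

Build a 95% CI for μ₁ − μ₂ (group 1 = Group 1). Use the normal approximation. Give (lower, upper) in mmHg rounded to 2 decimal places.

(-2.00, 4.00)

SE₁ = s₁/√n₁ = 15/√174 = 1.1371; SE₂ = 11/√115 = 1.0258.
Independent samples, unequal variances: SE_diff = √(SE₁² + SE₂²) = √(1.29299641 + 1.05226564) = 1.5314.
z* = 1.960, so margin of error = 1.960 × 1.5314 = 3.0015.
Difference in means = 124 − 123 = 1.0000.
1.0000 ± 3.0015 → (-2.00, 4.00).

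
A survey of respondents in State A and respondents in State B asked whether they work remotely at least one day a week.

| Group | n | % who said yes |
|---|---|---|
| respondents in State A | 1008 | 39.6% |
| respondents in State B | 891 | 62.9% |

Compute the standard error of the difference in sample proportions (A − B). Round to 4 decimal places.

0.0223

The two standard errors are √(0.3960×0.6040/1008) = 0.01540 and √(0.6290×0.3710/891) = 0.01618.
Because the samples are independent, SE_diff = √(0.01540² + 0.01618²) = 0.02234.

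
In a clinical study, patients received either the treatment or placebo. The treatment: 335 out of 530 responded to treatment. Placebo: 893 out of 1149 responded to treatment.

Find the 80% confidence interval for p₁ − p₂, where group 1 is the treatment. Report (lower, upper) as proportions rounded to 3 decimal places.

(-0.176, -0.114)

First, p̂₁ = 335/530 = 0.6321; p̂₂ = 893/1149 = 0.7772.
The two standard errors are √(0.6321×0.3679/530) = 0.02095 and √(0.7772×0.2228/1149) = 0.01228.
Because the samples are independent, SE_diff = √(0.02095² + 0.01228²) = 0.02428.
Using z* = 1.282 for 80%, ME = 1.282 × 0.02428 = 0.03113.
p̂₁ − p̂₂ = -0.1451; interval -0.1451 ± 0.03113 gives (-0.176, -0.114).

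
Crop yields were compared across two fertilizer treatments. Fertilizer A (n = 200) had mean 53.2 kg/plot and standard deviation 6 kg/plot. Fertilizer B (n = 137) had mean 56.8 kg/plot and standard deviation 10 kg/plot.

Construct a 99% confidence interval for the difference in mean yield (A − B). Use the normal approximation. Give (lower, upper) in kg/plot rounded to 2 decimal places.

Per-group SEs: s₁/√n₁ = 6/√200 = 0.4243, s₂/√n₂ = 10/√137 = 0.8544.
Unpooled SE of the difference: √(0.18003049 + 0.72999936) = 0.9540.
Margin of error = z* · SE = 2.576 × 0.9540 = 2.4575.
x̄₁ − x̄₂ = 53.2 − 56.8 = -3.6000.
CI: -3.6000 ± 2.4575 = (-6.06, -1.14).

(-6.06, -1.14)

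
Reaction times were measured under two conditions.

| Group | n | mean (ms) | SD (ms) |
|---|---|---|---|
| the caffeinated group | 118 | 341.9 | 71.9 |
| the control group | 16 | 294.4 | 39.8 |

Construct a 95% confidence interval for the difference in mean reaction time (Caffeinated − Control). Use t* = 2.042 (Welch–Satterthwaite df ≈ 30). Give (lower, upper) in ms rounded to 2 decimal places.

Per-group SEs: s₁/√n₁ = 71.9/√118 = 6.6189, s₂/√n₂ = 39.8/√16 = 9.9500.
Unpooled SE of the difference: √(43.80983721 + 99.0025) = 11.9504.
Margin of error = t* · SE = 2.042 × 11.9504 = 24.4027.
x̄₁ − x̄₂ = 341.9 − 294.4 = 47.5000.
CI: 47.5000 ± 24.4027 = (23.10, 71.90).

(23.10, 71.90)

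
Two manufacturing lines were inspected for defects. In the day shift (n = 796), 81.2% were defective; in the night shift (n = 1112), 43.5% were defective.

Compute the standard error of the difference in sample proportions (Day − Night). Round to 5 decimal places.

The two standard errors are √(0.8120×0.1880/796) = 0.01385 and √(0.4350×0.5650/1112) = 0.01487.
Because the samples are independent, SE_diff = √(0.01385² + 0.01487²) = 0.02032.

0.02032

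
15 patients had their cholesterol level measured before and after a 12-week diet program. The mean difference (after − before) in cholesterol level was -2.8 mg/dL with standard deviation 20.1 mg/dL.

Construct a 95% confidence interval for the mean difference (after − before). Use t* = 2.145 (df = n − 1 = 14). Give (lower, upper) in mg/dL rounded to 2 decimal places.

(-13.93, 8.33)

This is a matched-pairs design, so SE = s_d/√n = 20.1/√15 = 5.1898.
Margin = 2.145 × 5.1898 = 11.1321; the interval is -2.8 ± 11.1321 = (-13.93, 8.33).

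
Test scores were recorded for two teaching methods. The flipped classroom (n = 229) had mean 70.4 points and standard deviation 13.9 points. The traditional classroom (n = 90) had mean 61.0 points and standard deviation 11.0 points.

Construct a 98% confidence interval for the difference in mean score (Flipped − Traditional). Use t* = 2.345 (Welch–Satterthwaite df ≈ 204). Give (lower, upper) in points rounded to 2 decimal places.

SE₁ = s₁/√n₁ = 13.9/√229 = 0.9185; SE₂ = 11.0/√90 = 1.1595.
Independent samples, unequal variances: SE_diff = √(SE₁² + SE₂²) = √(0.84364225 + 1.34444025) = 1.4792.
t* = 2.345, so margin of error = 2.345 × 1.4792 = 3.4687.
Difference in means = 70.4 − 61.0 = 9.4000.
9.4000 ± 3.4687 → (5.93, 12.87).

(5.93, 12.87)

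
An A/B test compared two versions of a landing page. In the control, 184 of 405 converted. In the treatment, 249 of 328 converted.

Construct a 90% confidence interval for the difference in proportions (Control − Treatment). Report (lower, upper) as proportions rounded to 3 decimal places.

(-0.361, -0.249)

First, p̂₁ = 184/405 = 0.4543; p̂₂ = 249/328 = 0.7591.
The two standard errors are √(0.4543×0.5457/405) = 0.02474 and √(0.7591×0.2409/328) = 0.02361.
Because the samples are independent, SE_diff = √(0.02474² + 0.02361²) = 0.03420.
Using z* = 1.645 for 90%, ME = 1.645 × 0.03420 = 0.05626.
p̂₁ − p̂₂ = -0.3048; interval -0.3048 ± 0.05626 gives (-0.361, -0.249).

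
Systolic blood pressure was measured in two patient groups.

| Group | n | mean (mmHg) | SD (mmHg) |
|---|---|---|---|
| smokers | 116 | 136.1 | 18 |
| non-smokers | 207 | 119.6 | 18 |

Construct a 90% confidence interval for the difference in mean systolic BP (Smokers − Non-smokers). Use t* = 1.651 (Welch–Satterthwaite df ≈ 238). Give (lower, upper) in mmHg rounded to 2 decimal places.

Per-group SEs: s₁/√n₁ = 18/√116 = 1.6713, s₂/√n₂ = 18/√207 = 1.2511.
Unpooled SE of the difference: √(2.79324369 + 1.56525121) = 2.0877.
Margin of error = t* · SE = 1.651 × 2.0877 = 3.4468.
x̄₁ − x̄₂ = 136.1 − 119.6 = 16.5000.
CI: 16.5000 ± 3.4468 = (13.05, 19.95).

(13.05, 19.95)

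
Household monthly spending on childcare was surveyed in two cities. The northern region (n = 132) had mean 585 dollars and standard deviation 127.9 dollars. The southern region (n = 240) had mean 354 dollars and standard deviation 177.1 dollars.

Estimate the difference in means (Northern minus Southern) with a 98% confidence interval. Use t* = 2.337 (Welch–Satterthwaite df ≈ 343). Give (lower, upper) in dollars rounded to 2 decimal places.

Standard errors of each mean: 127.9/√132 = 11.1323 and 177.1/√240 = 11.4318.
SE(x̄₁ − x̄₂) = √(11.1323² + 11.4318²) = 15.9566 for independent samples with unequal variances.
With t* = 2.337, the margin is 2.337 × 15.9566 = 37.2906.
x̄₁ − x̄₂ = 585 − 354 = 231.0000; the interval is 231.0000 ± 37.2906 = (193.71, 268.29).

(193.71, 268.29)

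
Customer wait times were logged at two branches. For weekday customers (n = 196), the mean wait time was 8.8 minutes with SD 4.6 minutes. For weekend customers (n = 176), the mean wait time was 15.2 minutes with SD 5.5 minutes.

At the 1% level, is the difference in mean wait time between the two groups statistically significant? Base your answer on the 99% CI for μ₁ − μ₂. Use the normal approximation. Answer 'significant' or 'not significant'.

Per-group SEs: s₁/√n₁ = 4.6/√196 = 0.3286, s₂/√n₂ = 5.5/√176 = 0.4146.
Unpooled SE of the difference: √(0.10797796 + 0.17189316) = 0.5290.
Margin of error = z* · SE = 2.576 × 0.5290 = 1.3627.
x̄₁ − x̄₂ = 8.8 − 15.2 = -6.4000.
CI: -6.4000 ± 1.3627 = (-7.7627, -5.0373).
The interval (-7.7627, -5.0373) does not contain 0, so the difference is significant.

significant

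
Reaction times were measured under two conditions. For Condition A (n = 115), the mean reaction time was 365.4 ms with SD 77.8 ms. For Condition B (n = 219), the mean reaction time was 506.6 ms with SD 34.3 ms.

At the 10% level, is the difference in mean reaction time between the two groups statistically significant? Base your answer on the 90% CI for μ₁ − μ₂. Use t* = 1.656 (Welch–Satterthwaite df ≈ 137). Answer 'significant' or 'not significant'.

SE₁ = s₁/√n₁ = 77.8/√115 = 7.2549; SE₂ = 34.3/√219 = 2.3178.
Independent samples, unequal variances: SE_diff = √(SE₁² + SE₂²) = √(52.63357401 + 5.37219684) = 7.6162.
t* = 1.656, so margin of error = 1.656 × 7.6162 = 12.6124.
Difference in means = 365.4 − 506.6 = -141.2000.
-141.2000 ± 12.6124 → (-153.8124, -128.5876).
The interval (-153.8124, -128.5876) does not contain 0, so the difference is significant.

significant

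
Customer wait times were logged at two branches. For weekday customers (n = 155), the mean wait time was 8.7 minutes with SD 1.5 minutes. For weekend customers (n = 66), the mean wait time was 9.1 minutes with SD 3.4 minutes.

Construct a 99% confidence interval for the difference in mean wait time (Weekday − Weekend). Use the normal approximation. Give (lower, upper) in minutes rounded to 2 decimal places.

(-1.52, 0.72)

SE₁ = s₁/√n₁ = 1.5/√155 = 0.1205; SE₂ = 3.4/√66 = 0.4185.
Independent samples, unequal variances: SE_diff = √(SE₁² + SE₂²) = √(0.01452025 + 0.17514225) = 0.4355.
z* = 2.576, so margin of error = 2.576 × 0.4355 = 1.1218.
Difference in means = 8.7 − 9.1 = -0.4000.
-0.4000 ± 1.1218 → (-1.52, 0.72).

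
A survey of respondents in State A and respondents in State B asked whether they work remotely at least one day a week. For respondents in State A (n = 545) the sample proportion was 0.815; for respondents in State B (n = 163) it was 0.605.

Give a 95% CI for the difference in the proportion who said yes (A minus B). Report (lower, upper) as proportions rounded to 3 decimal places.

Each SE is √(p̂(1−p̂)/n): √(0.8150·0.1850/545) = 0.01663 and √(0.6050·0.3950/163) = 0.03829.
SE(p̂₁ − p̂₂) = √(SE₁² + SE₂²) = √(0.0002765569 + 0.0014661241) = 0.04175, since the two samples are independent.
At 95% confidence z* = 1.960; margin = 1.960 × 0.04175 = 0.08183.
The difference is 0.8150 − 0.6050 = 0.2100, so the interval is 0.2100 ± 0.08183 = (0.128, 0.292).

(0.128, 0.292)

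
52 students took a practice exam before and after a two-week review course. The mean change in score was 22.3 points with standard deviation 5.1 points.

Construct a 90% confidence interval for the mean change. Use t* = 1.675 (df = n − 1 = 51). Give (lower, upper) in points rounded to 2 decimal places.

(21.12, 23.48)

Paired design: SE = s_d/√n = 5.1/√52 = 0.7072.
t* = 1.675; margin of error = 1.675 × 0.7072 = 1.1846.
22.3 ± 1.1846 → (21.12, 23.48).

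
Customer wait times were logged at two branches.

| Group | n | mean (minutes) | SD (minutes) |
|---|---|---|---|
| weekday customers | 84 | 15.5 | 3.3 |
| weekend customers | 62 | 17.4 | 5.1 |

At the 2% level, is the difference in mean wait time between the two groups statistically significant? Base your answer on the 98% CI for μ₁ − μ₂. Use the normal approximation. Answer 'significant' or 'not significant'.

significant

SE₁ = s₁/√n₁ = 3.3/√84 = 0.3601; SE₂ = 5.1/√62 = 0.6477.
Independent samples, unequal variances: SE_diff = √(SE₁² + SE₂²) = √(0.12967201 + 0.41951529) = 0.7411.
z* = 2.326, so margin of error = 2.326 × 0.7411 = 1.7238.
Difference in means = 15.5 − 17.4 = -1.9000.
-1.9000 ± 1.7238 → (-3.6238, -0.1762).
The interval (-3.6238, -0.1762) does not contain 0, so the difference is significant.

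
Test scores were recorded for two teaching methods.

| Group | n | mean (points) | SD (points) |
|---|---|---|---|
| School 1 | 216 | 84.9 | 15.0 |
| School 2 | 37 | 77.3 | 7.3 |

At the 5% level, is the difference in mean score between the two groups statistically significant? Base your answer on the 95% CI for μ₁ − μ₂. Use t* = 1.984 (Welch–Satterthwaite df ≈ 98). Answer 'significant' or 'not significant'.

Standard errors of each mean: 15.0/√216 = 1.0206 and 7.3/√37 = 1.2001.
SE(x̄₁ − x̄₂) = √(1.0206² + 1.2001²) = 1.5754 for independent samples with unequal variances.
With t* = 1.984, the margin is 1.984 × 1.5754 = 3.1256.
x̄₁ − x̄₂ = 84.9 − 77.3 = 7.6000; the interval is 7.6000 ± 3.1256 = (4.4744, 10.7256).
The interval (4.4744, 10.7256) does not contain 0, so the difference is significant.

significant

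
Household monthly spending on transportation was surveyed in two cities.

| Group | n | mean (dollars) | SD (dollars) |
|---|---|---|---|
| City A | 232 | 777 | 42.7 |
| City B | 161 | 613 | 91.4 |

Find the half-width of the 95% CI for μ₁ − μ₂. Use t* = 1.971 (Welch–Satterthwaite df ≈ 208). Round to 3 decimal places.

15.235

SE₁ = s₁/√n₁ = 42.7/√232 = 2.8034; SE₂ = 91.4/√161 = 7.2033.
Independent samples, unequal variances: SE_diff = √(SE₁² + SE₂²) = √(7.85905156 + 51.88753089) = 7.7296.
t* = 1.971, so margin of error = 1.971 × 7.7296 = 15.2350.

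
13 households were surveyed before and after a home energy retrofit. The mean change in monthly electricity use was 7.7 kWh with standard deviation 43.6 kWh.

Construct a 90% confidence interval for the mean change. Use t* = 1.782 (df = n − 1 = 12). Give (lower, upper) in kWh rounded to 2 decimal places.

(-13.85, 29.25)

Paired design: SE = s_d/√n = 43.6/√13 = 12.0925.
t* = 1.782; margin of error = 1.782 × 12.0925 = 21.5488.
7.7 ± 21.5488 → (-13.85, 29.25).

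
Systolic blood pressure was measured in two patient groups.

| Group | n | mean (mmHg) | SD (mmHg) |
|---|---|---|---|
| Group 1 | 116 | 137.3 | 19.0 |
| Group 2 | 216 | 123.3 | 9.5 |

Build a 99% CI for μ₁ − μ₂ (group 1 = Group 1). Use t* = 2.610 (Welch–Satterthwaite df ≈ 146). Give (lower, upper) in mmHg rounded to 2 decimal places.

(9.10, 18.90)

Per-group SEs: s₁/√n₁ = 19.0/√116 = 1.7641, s₂/√n₂ = 9.5/√216 = 0.6464.
Unpooled SE of the difference: √(3.11204881 + 0.41783296) = 1.8788.
Margin of error = t* · SE = 2.610 × 1.8788 = 4.9037.
x̄₁ − x̄₂ = 137.3 − 123.3 = 14.0000.
CI: 14.0000 ± 4.9037 = (9.10, 18.90).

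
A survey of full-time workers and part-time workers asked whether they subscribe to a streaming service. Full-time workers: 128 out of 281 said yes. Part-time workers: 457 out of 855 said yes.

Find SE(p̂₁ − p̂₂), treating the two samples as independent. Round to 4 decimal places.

0.0343

First, p̂₁ = 128/281 = 0.4555; p̂₂ = 457/855 = 0.5345.
The two standard errors are √(0.4555×0.5445/281) = 0.02971 and √(0.5345×0.4655/855) = 0.01706.
Because the samples are independent, SE_diff = √(0.02971² + 0.01706²) = 0.03426.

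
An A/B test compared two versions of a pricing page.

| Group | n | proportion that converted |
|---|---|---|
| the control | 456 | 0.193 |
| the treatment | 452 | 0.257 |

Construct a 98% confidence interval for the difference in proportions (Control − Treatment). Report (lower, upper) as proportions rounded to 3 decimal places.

The two standard errors are √(0.1930×0.8070/456) = 0.01848 and √(0.2570×0.7430/452) = 0.02055.
Because the samples are independent, SE_diff = √(0.01848² + 0.02055²) = 0.02764.
Using z* = 2.326 for 98%, ME = 2.326 × 0.02764 = 0.06429.
p̂₁ − p̂₂ = -0.0640; interval -0.0640 ± 0.06429 gives (-0.128, 0.000).

(-0.128, 0.000)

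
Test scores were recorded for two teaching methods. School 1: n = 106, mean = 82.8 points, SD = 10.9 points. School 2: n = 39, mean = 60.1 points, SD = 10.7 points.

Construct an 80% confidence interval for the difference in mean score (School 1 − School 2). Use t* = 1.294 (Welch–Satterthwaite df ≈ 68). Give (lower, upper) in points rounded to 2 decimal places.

SE₁ = s₁/√n₁ = 10.9/√106 = 1.0587; SE₂ = 10.7/√39 = 1.7134.
Independent samples, unequal variances: SE_diff = √(SE₁² + SE₂²) = √(1.12084569 + 2.93573956) = 2.0141.
t* = 1.294, so margin of error = 1.294 × 2.0141 = 2.6062.
Difference in means = 82.8 − 60.1 = 22.7000.
22.7000 ± 2.6062 → (20.09, 25.31).

(20.09, 25.31)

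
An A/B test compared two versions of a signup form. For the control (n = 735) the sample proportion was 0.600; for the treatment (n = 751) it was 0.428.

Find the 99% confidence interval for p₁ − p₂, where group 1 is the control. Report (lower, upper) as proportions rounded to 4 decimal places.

(0.1062, 0.2378)

SE₁ = √(p̂₁(1−p̂₁)/n₁) = √(0.6000·0.4000/735) = 0.01807; SE₂ = √(0.4280·0.5720/751) = 0.01806.
Independent samples: SE of the difference = √(SE₁² + SE₂²) = √(0.0003265249 + 0.0003261636) = 0.02555.
z* for 99% confidence is 2.576, so the margin of error is 2.576 × 0.02555 = 0.06582.
Point estimate p̂₁ − p̂₂ = 0.6000 − 0.4280 = 0.1720.
0.1720 ± 0.06582 → (0.1062, 0.2378).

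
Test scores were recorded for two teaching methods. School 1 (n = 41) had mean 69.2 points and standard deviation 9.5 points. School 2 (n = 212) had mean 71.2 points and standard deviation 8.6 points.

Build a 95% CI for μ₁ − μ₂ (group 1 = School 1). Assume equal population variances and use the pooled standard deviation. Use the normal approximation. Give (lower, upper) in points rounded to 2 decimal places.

(-4.93, 0.93)

s_p = √[((n₁−1)s₁² + (n₂−1)s₂²)/(n₁+n₂−2)] = √[(40·9.5² + 211·8.6²)/251] = 8.7496.
SE = 8.7496·√(1/41 + 1/212) = 1.4928.
With z* = 1.960, margin = 1.960 × 1.4928 = 2.9259.
x̄₁ − x̄₂ = 69.2 − 71.2 = -2.0000; interval -2.0000 ± 2.9259 = (-4.93, 0.93).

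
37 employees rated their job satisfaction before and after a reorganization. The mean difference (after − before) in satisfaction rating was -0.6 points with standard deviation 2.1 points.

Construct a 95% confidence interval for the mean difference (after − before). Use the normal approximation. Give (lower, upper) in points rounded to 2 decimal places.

Paired design: SE = s_d/√n = 2.1/√37 = 0.3452.
z* = 1.960; margin of error = 1.960 × 0.3452 = 0.6766.
-0.6 ± 0.6766 → (-1.28, 0.08).

(-1.28, 0.08)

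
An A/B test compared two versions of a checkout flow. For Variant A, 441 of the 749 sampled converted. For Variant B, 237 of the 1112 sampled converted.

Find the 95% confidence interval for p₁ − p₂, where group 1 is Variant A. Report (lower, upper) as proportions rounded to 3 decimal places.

p̂₁ = 441/749 = 0.5888 and p̂₂ = 237/1112 = 0.2131.
SE₁ = √(p̂₁(1−p̂₁)/n₁) = √(0.5888·0.4112/749) = 0.01798; SE₂ = √(0.2131·0.7869/1112) = 0.01228.
Independent samples: SE of the difference = √(SE₁² + SE₂²) = √(0.0003232804 + 0.0001507984) = 0.02177.
z* for 95% confidence is 1.960, so the margin of error is 1.960 × 0.02177 = 0.04267.
Point estimate p̂₁ − p̂₂ = 0.5888 − 0.2131 = 0.3757.
0.3757 ± 0.04267 → (0.333, 0.418).

(0.333, 0.418)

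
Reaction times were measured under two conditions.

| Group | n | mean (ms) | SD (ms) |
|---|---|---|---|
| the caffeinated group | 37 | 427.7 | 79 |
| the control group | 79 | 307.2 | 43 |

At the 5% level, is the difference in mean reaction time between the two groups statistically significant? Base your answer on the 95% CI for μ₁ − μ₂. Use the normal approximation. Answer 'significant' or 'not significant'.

significant

Per-group SEs: s₁/√n₁ = 79/√37 = 12.9875, s₂/√n₂ = 43/√79 = 4.8379.
Unpooled SE of the difference: √(168.67515625 + 23.40527641) = 13.8593.
Margin of error = z* · SE = 1.960 × 13.8593 = 27.1642.
x̄₁ − x̄₂ = 427.7 − 307.2 = 120.5000.
CI: 120.5000 ± 27.1642 = (93.3358, 147.6642).
The interval (93.3358, 147.6642) does not contain 0, so the difference is significant.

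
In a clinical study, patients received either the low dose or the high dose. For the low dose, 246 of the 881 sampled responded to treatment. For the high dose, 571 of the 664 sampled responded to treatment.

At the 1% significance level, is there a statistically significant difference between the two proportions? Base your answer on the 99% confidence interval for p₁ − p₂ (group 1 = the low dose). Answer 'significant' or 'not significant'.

Sample proportions: 246/881 = 0.2792, 571/664 = 0.8599.
Each SE is √(p̂(1−p̂)/n): √(0.2792·0.7208/881) = 0.01511 and √(0.8599·0.1401/664) = 0.01347.
SE(p̂₁ − p̂₂) = √(SE₁² + SE₂²) = √(0.0002283121 + 0.0001814409) = 0.02024, since the two samples are independent.
At 99% confidence z* = 2.576; margin = 2.576 × 0.02024 = 0.05214.
The difference is 0.2792 − 0.8599 = -0.5807, so the interval is -0.5807 ± 0.05214 = (-0.63284, -0.52856).
The interval (-0.63284, -0.52856) does not contain 0, so the difference is significant.

significant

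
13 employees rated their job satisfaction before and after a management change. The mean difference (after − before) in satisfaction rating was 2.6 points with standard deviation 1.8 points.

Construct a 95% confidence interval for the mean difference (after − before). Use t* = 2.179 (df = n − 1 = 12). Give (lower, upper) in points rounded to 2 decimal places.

This is a matched-pairs design, so SE = s_d/√n = 1.8/√13 = 0.4992.
Margin = 2.179 × 0.4992 = 1.0878; the interval is 2.6 ± 1.0878 = (1.51, 3.69).

(1.51, 3.69)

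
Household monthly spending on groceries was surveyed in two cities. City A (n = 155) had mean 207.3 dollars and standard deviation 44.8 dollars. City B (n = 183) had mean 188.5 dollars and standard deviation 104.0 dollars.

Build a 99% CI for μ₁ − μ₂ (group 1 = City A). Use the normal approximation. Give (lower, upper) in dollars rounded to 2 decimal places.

SE₁ = s₁/√n₁ = 44.8/√155 = 3.5984; SE₂ = 104.0/√183 = 7.6879.
Independent samples, unequal variances: SE_diff = √(SE₁² + SE₂²) = √(12.94848256 + 59.10380641) = 8.4884.
z* = 2.576, so margin of error = 2.576 × 8.4884 = 21.8661.
Difference in means = 207.3 − 188.5 = 18.8000.
18.8000 ± 21.8661 → (-3.07, 40.67).

(-3.07, 40.67)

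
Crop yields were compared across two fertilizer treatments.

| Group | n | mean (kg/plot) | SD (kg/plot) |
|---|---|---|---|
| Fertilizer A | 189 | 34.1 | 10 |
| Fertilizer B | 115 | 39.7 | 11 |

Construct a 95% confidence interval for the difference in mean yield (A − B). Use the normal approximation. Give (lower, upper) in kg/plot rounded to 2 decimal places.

(-8.06, -3.14)

SE₁ = s₁/√n₁ = 10/√189 = 0.7274; SE₂ = 11/√115 = 1.0258.
Independent samples, unequal variances: SE_diff = √(SE₁² + SE₂²) = √(0.52911076 + 1.05226564) = 1.2575.
z* = 1.960, so margin of error = 1.960 × 1.2575 = 2.4647.
Difference in means = 34.1 − 39.7 = -5.6000.
-5.6000 ± 2.4647 → (-8.06, -3.14).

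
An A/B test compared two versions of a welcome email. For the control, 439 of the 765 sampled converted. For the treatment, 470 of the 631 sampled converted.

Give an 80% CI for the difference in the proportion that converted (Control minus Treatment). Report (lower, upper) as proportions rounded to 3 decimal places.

(-0.203, -0.139)

p̂₁ = 439/765 = 0.5739 and p̂₂ = 470/631 = 0.7448.
SE₁ = √(p̂₁(1−p̂₁)/n₁) = √(0.5739·0.4261/765) = 0.01788; SE₂ = √(0.7448·0.2552/631) = 0.01736.
Independent samples: SE of the difference = √(SE₁² + SE₂²) = √(0.0003196944 + 0.0003013696) = 0.02492.
z* for 80% confidence is 1.282, so the margin of error is 1.282 × 0.02492 = 0.03195.
Point estimate p̂₁ − p̂₂ = 0.5739 − 0.7448 = -0.1709.
-0.1709 ± 0.03195 → (-0.203, -0.139).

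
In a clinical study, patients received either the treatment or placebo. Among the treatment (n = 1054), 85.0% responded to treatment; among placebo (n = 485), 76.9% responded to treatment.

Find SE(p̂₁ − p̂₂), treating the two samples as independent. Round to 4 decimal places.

The two standard errors are √(0.8500×0.1500/1054) = 0.01100 and √(0.7690×0.2310/485) = 0.01914.
Because the samples are independent, SE_diff = √(0.01100² + 0.01914²) = 0.02208.

0.0221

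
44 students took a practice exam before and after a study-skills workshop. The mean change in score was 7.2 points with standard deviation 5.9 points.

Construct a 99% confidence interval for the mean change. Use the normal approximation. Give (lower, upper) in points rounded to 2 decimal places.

(4.91, 9.49)

This is a matched-pairs design, so SE = s_d/√n = 5.9/√44 = 0.8895.
Margin = 2.576 × 0.8895 = 2.2914; the interval is 7.2 ± 2.2914 = (4.91, 9.49).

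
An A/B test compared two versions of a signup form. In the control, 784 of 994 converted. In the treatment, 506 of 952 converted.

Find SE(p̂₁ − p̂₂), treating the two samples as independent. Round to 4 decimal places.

First, p̂₁ = 784/994 = 0.7887; p̂₂ = 506/952 = 0.5315.
The two standard errors are √(0.7887×0.2113/994) = 0.01295 and √(0.5315×0.4685/952) = 0.01617.
Because the samples are independent, SE_diff = √(0.01295² + 0.01617²) = 0.02072.

0.0207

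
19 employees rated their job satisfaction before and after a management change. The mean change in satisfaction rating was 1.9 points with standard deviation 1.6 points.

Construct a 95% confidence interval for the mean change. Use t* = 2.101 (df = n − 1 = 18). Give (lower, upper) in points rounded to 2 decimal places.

(1.13, 2.67)

This is a matched-pairs design, so SE = s_d/√n = 1.6/√19 = 0.3671.
Margin = 2.101 × 0.3671 = 0.7713; the interval is 1.9 ± 0.7713 = (1.13, 2.67).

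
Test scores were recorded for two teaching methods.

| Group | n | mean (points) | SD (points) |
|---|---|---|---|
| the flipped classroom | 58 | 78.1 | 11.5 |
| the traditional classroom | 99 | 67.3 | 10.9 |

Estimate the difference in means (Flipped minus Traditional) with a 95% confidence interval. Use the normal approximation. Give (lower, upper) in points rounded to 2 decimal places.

SE₁ = s₁/√n₁ = 11.5/√58 = 1.5100; SE₂ = 10.9/√99 = 1.0955.
Independent samples, unequal variances: SE_diff = √(SE₁² + SE₂²) = √(2.2801 + 1.20012025) = 1.8655.
z* = 1.960, so margin of error = 1.960 × 1.8655 = 3.6564.
Difference in means = 78.1 − 67.3 = 10.8000.
10.8000 ± 3.6564 → (7.14, 14.46).

(7.14, 14.46)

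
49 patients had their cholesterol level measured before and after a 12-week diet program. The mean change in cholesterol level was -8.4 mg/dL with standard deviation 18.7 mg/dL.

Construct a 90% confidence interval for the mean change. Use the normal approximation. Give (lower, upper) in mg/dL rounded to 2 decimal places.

This is a matched-pairs design, so SE = s_d/√n = 18.7/√49 = 2.6714.
Margin = 1.645 × 2.6714 = 4.3945; the interval is -8.4 ± 4.3945 = (-12.79, -4.01).

(-12.79, -4.01)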